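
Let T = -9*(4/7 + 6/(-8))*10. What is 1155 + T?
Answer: 16395/14 ≈ 1171.1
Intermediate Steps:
T = 225/14 (T = -9*(4*(⅐) + 6*(-⅛))*10 = -9*(4/7 - ¾)*10 = -9*(-5/28)*10 = (45/28)*10 = 225/14 ≈ 16.071)
1155 + T = 1155 + 225/14 = 16395/14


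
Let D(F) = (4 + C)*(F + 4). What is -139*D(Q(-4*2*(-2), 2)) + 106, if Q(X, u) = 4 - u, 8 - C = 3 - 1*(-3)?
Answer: -4898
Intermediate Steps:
C = 2 (C = 8 - (3 - 1*(-3)) = 8 - (3 + 3) = 8 - 1*6 = 8 - 6 = 2)
D(F) = 24 + 6*F (D(F) = (4 + 2)*(F + 4) = 6*(4 + F) = 24 + 6*F)
-139*D(Q(-4*2*(-2), 2)) + 106 = -139*(24 + 6*(4 - 1*2)) + 106 = -139*(24 + 6*(4 - 2)) + 106 = -139*(24 + 6*2) + 106 = -139*(24 + 12) + 106 = -139*36 + 106 = -5004 + 106 = -4898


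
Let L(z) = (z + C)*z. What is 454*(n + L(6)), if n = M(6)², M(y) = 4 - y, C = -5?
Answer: 4540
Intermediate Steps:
L(z) = z*(-5 + z) (L(z) = (z - 5)*z = (-5 + z)*z = z*(-5 + z))
n = 4 (n = (4 - 1*6)² = (4 - 6)² = (-2)² = 4)
454*(n + L(6)) = 454*(4 + 6*(-5 + 6)) = 454*(4 + 6*1) = 454*(4 + 6) = 454*10 = 4540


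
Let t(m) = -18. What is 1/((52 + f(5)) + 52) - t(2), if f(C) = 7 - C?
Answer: 1909/106 ≈ 18.009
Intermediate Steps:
1/((52 + f(5)) + 52) - t(2) = 1/((52 + (7 - 1*5)) + 52) - 1*(-18) = 1/((52 + (7 - 5)) + 52) + 18 = 1/((52 + 2) + 52) + 18 = 1/(54 + 52) + 18 = 1/106 + 18 = 1909/106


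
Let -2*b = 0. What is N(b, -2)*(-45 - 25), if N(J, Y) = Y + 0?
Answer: 140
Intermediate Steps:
b = 0 (b = -½*0 = 0)
N(J, Y) = Y
N(b, -2)*(-45 - 25) = -2*(-45 - 25) = -2*(-70) = 140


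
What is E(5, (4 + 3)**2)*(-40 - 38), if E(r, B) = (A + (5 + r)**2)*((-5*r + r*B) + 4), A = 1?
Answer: -1764672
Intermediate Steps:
E(r, B) = (1 + (5 + r)**2)*(4 - 5*r + B*r) (E(r, B) = (1 + (5 + r)**2)*((-5*r + r*B) + 4) = (1 + (5 + r)**2)*((-5*r + B*r) + 4) = (1 + (5 + r)**2)*(4 - 5*r + B*r))
E(5, (4 + 3)**2)*(-40 - 38) = (4 - 5*5 + 4*(5 + 5)**2 + (4 + 3)**2*5 - 5*5*(5 + 5)**2 + (4 + 3)**2*5*(5 + 5)**2)*(-40 - 38) = (4 - 25 + 4*10**2 + 7**2*5 - 5*5*10**2 + 7**2*5*10**2)*(-78) = (4 - 25 + 4*100 + 49*5 - 5*5*100 + 49*5*100)*(-78) = (4 - 25 + 400 + 245 - 2500 + 24500)*(-78) = 22624*(-78) = -1764672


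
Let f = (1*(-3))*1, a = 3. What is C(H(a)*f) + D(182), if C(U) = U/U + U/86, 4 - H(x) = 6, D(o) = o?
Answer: 7872/43 ≈ 183.07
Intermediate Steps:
f = -3 (f = -3*1 = -3)
H(x) = -2 (H(x) = 4 - 1*6 = 4 - 6 = -2)
C(U) = 1 + U/86 (C(U) = 1 + U*(1/86) = 1 + U/86)
C(H(a)*f) + D(182) = (1 + (-2*(-3))/86) + 182 = (1 + (1/86)*6) + 182 = (1 + 3/43) + 182 = 46/43 + 182 = 7872/43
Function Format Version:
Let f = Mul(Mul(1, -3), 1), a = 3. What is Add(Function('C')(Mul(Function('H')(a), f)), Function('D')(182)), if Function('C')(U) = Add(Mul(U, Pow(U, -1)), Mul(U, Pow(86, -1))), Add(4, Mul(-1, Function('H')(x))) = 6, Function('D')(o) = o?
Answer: Rational(7872, 43) ≈ 183.07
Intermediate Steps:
f = -3 (f = Mul(-3, 1) = -3)
Function('H')(x) = -2 (Function('H')(x) = Add(4, Mul(-1, 6)) = Add(4, -6) = -2)
Function('C')(U) = Add(1, Mul(Rational(1, 86), U)) (Function('C')(U) = Add(1, Mul(U, Rational(1, 86))) = Add(1, Mul(Rational(1, 86), U)))
Add(Function('C')(Mul(Function('H')(a), f)), Function('D')(182)) = Add(Add(1, Mul(Rational(1, 86), Mul(-2, -3))), 182) = Add(Add(1, Mul(Rational(1, 86), 6)), 182) = Add(Add(1, Rational(3, 43)), 182) = Add(Rational(46, 43), 182) = Rational(7872, 43)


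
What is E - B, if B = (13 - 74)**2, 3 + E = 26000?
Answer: 22276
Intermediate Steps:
E = 25997 (E = -3 + 26000 = 25997)
B = 3721 (B = (-61)**2 = 3721)
E - B = 25997 - 1*3721 = 25997 - 3721 = 22276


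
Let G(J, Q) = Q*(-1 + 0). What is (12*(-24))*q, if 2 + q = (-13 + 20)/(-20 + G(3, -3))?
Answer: 11808/17 ≈ 694.59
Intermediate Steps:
G(J, Q) = -Q (G(J, Q) = Q*(-1) = -Q)
q = -41/17 (q = -2 + (-13 + 20)/(-20 - 1*(-3)) = -2 + 7/(-20 + 3) = -2 + 7/(-17) = -2 + 7*(-1/17) = -2 - 7/17 = -41/17 ≈ -2.4118)
(12*(-24))*q = (12*(-24))*(-41/17) = -288*(-41/17) = 11808/17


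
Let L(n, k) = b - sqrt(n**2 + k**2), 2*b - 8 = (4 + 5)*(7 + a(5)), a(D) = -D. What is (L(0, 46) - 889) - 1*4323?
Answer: -5245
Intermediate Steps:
b = 13 (b = 4 + ((4 + 5)*(7 - 1*5))/2 = 4 + (9*(7 - 5))/2 = 4 + (9*2)/2 = 4 + (1/2)*18 = 4 + 9 = 13)
L(n, k) = 13 - sqrt(k**2 + n**2) (L(n, k) = 13 - sqrt(n**2 + k**2) = 13 - sqrt(k**2 + n**2))
(L(0, 46) - 889) - 1*4323 = ((13 - sqrt(46**2 + 0**2)) - 889) - 1*4323 = ((13 - sqrt(2116 + 0)) - 889) - 4323 = ((13 - sqrt(2116)) - 889) - 4323 = ((13 - 1*46) - 889) - 4323 = ((13 - 46) - 889) - 4323 = (-33 - 889) - 4323 = -922 - 4323 = -5245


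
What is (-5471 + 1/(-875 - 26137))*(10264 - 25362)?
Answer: 1115611247497/13506 ≈ 8.2601e+7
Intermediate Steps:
(-5471 + 1/(-875 - 26137))*(10264 - 25362) = (-5471 + 1/(-27012))*(-15098) = (-5471 - 1/27012)*(-15098) = -147782653/27012*(-15098) = 1115611247497/13506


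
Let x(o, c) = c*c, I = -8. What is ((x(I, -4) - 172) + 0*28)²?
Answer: 24336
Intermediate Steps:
x(o, c) = c²
((x(I, -4) - 172) + 0*28)² = (((-4)² - 172) + 0*28)² = ((16 - 172) + 0)² = (-156 + 0)² = (-156)² = 24336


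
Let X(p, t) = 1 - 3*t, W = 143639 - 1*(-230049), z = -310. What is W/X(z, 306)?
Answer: -53384/131 ≈ -407.51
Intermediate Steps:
W = 373688 (W = 143639 + 230049 = 373688)
W/X(z, 306) = 373688/(1 - 3*306) = 373688/(1 - 918) = 373688/(-917) = 373688*(-1/917) = -53384/131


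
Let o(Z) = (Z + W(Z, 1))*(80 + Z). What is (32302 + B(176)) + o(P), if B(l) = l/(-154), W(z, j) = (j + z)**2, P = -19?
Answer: 356341/7 ≈ 50906.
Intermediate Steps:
o(Z) = (80 + Z)*(Z + (1 + Z)**2) (o(Z) = (Z + (1 + Z)**2)*(80 + Z) = (80 + Z)*(Z + (1 + Z)**2))
B(l) = -l/154
(32302 + B(176)) + o(P) = (32302 - 1/154*176) + (80 + (-19)**3 + 83*(-19)**2 + 241*(-19)) = (32302 - 8/7) + (80 - 6859 + 83*361 - 4579) = 226106/7 + (80 - 6859 + 29963 - 4579) = 226106/7 + 18605 = 356341/7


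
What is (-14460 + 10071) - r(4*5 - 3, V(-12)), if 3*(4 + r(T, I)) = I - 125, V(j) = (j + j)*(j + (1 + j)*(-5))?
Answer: -11998/3 ≈ -3999.3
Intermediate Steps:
V(j) = 2*j*(-5 - 4*j) (V(j) = (2*j)*(j + (-5 - 5*j)) = (2*j)*(-5 - 4*j) = 2*j*(-5 - 4*j))
r(T, I) = -137/3 + I/3 (r(T, I) = -4 + (I - 125)/3 = -4 + (-125 + I)/3 = -4 + (-125/3 + I/3) = -137/3 + I/3)
(-14460 + 10071) - r(4*5 - 3, V(-12)) = (-14460 + 10071) - (-137/3 + (-2*(-12)*(5 + 4*(-12)))/3) = -4389 - (-137/3 + (-2*(-12)*(5 - 48))/3) = -4389 - (-137/3 + (-2*(-12)*(-43))/3) = -4389 - (-137/3 + (⅓)*(-1032)) = -4389 - (-137/3 - 344) = -4389 - 1*(-1169/3) = -4389 + 1169/3 = -11998/3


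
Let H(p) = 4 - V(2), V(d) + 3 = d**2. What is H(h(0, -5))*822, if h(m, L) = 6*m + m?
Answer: 2466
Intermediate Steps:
h(m, L) = 7*m
V(d) = -3 + d**2
H(p) = 3 (H(p) = 4 - (-3 + 2**2) = 4 - (-3 + 4) = 4 - 1*1 = 4 - 1 = 3)
H(h(0, -5))*822 = 3*822 = 2466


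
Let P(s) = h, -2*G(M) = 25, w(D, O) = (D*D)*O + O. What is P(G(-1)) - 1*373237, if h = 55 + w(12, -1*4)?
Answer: -373762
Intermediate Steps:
w(D, O) = O + O*D² (w(D, O) = D²*O + O = O*D² + O = O + O*D²)
G(M) = -25/2 (G(M) = -½*25 = -25/2)
h = -525 (h = 55 + (-1*4)*(1 + 12²) = 55 - 4*(1 + 144) = 55 - 4*145 = 55 - 580 = -525)
P(s) = -525
P(G(-1)) - 1*373237 = -525 - 1*373237 = -525 - 373237 = -373762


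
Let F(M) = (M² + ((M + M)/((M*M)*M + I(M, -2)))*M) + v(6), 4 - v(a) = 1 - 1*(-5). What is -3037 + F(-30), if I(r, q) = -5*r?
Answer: -382893/179 ≈ -2139.1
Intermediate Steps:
v(a) = -2 (v(a) = 4 - (1 - 1*(-5)) = 4 - (1 + 5) = 4 - 1*6 = 4 - 6 = -2)
F(M) = -2 + M² + 2*M²/(M³ - 5*M) (F(M) = (M² + ((M + M)/((M*M)*M - 5*M))*M) - 2 = (M² + ((2*M)/(M²*M - 5*M))*M) - 2 = (M² + ((2*M)/(M³ - 5*M))*M) - 2 = (M² + (2*M/(M³ - 5*M))*M) - 2 = (M² + 2*M²/(M³ - 5*M)) - 2 = -2 + M² + 2*M²/(M³ - 5*M))
-3037 + F(-30) = -3037 + (10 + (-30)⁴ - 7*(-30)² + 2*(-30))/(-5 + (-30)²) = -3037 + (10 + 810000 - 7*900 - 60)/(-5 + 900) = -3037 + (10 + 810000 - 6300 - 60)/895 = -3037 + (1/895)*803650 = -3037 + 160730/179 = -382893/179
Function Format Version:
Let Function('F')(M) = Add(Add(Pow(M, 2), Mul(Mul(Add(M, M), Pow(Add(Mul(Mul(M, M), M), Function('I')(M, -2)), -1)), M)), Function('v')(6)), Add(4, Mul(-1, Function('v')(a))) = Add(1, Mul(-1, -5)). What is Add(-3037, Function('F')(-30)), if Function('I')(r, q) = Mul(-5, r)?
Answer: Rational(-382893, 179) ≈ -2139.1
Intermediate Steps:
Function('v')(a) = -2 (Function('v')(a) = Add(4, Mul(-1, Add(1, Mul(-1, -5)))) = Add(4, Mul(-1, Add(1, 5))) = Add(4, Mul(-1, 6)) = Add(4, -6) = -2)
Function('F')(M) = Add(-2, Pow(M, 2), Mul(2, Pow(M, 2), Pow(Add(Pow(M, 3), Mul(-5, M)), -1))) (Function('F')(M) = Add(Add(Pow(M, 2), Mul(Mul(Add(M, M), Pow(Add(Mul(Mul(M, M), M), Mul(-5, M)), -1)), M)), -2) = Add(Add(Pow(M, 2), Mul(Mul(Mul(2, M), Pow(Add(Mul(Pow(M, 2), M), Mul(-5, M)), -1)), M)), -2) = Add(Add(Pow(M, 2), Mul(Mul(Mul(2, M), Pow(Add(Pow(M, 3), Mul(-5, M)), -1)), M)), -2) = Add(Add(Pow(M, 2), Mul(Mul(2, M, Pow(Add(Pow(M, 3), Mul(-5, M)), -1)), M)), -2) = Add(Add(Pow(M, 2), Mul(2, Pow(M, 2), Pow(Add(Pow(M, 3), Mul(-5, M)), -1))), -2) = Add(-2, Pow(M, 2), Mul(2, Pow(M, 2), Pow(Add(Pow(M, 3), Mul(-5, M)), -1))))
Add(-3037, Function('F')(-30)) = Add(-3037, Mul(Pow(Add(-5, Pow(-30, 2)), -1), Add(10, Pow(-30, 4), Mul(-7, Pow(-30, 2)), Mul(2, -30)))) = Add(-3037, Mul(Pow(Add(-5, 900), -1), Add(10, 810000, Mul(-7, 900), -60))) = Add(-3037, Mul(Pow(895, -1), Add(10, 810000, -6300, -60))) = Add(-3037, Mul(Rational(1, 895), 803650)) = Add(-3037, Rational(160730, 179)) = Rational(-382893, 179)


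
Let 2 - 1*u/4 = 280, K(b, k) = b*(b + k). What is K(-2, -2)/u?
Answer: -1/139 ≈ -0.0071942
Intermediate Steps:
u = -1112 (u = 8 - 4*280 = 8 - 1120 = -1112)
K(-2, -2)/u = (-2*(-2 - 2))/(-1112) = -(-1)*(-4)/556 = -1/1112*8 = -1/139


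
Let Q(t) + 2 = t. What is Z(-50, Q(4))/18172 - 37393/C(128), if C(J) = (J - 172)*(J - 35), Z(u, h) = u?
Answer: 15438659/1689996 ≈ 9.1353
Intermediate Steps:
Q(t) = -2 + t
C(J) = (-172 + J)*(-35 + J)
Z(-50, Q(4))/18172 - 37393/C(128) = -50/18172 - 37393/(6020 + 128² - 207*128) = -50*1/18172 - 37393/(6020 + 16384 - 26496) = -25/9086 - 37393/(-4092) = -25/9086 - 37393*(-1/4092) = -25/9086 + 37393/4092 = 15438659/1689996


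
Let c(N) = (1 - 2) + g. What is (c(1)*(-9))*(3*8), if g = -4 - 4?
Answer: 1944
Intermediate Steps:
g = -8
c(N) = -9 (c(N) = (1 - 2) - 8 = -1 - 8 = -9)
(c(1)*(-9))*(3*8) = (-9*(-9))*(3*8) = 81*24 = 1944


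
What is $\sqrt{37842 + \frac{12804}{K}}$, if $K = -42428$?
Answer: $\frac{\sqrt{4257510774051}}{10607} \approx 194.53$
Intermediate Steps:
$\sqrt{37842 + \frac{12804}{K}} = \sqrt{37842 + \frac{12804}{-42428}} = \sqrt{37842 + 12804 \left(- \frac{1}{42428}\right)} = \sqrt{37842 - \frac{3201}{10607}} = \sqrt{\frac{401386893}{10607}} = \frac{\sqrt{4257510774051}}{10607}$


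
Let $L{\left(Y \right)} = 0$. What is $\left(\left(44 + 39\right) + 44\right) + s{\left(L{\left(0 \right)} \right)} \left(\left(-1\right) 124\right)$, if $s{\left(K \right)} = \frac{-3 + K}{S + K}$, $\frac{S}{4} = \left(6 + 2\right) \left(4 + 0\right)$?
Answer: $\frac{4157}{32} \approx 129.91$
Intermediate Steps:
$S = 128$ ($S = 4 \left(6 + 2\right) \left(4 + 0\right) = 4 \cdot 8 \cdot 4 = 4 \cdot 32 = 128$)
$s{\left(K \right)} = \frac{-3 + K}{128 + K}$
$\left(\left(44 + 39\right) + 44\right) + s{\left(L{\left(0 \right)} \right)} \left(\left(-1\right) 124\right) = \left(\left(44 + 39\right) + 44\right) + \frac{-3 + 0}{128 + 0} \left(\left(-1\right) 124\right) = \left(83 + 44\right) + \frac{1}{128} \left(-3\right) \left(-124\right) = 127 + \frac{1}{128} \left(-3\right) \left(-124\right) = 127 - - \frac{93}{32} = 127 + \frac{93}{32} = \frac{4157}{32}$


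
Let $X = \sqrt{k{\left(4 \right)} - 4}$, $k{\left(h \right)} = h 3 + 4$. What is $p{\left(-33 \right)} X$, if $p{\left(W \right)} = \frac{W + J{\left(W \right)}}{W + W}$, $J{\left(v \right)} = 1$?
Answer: $\frac{32 \sqrt{3}}{33} \approx 1.6796$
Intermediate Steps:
$k{\left(h \right)} = 4 + 3 h$ ($k{\left(h \right)} = 3 h + 4 = 4 + 3 h$)
$X = 2 \sqrt{3}$ ($X = \sqrt{\left(4 + 3 \cdot 4\right) - 4} = \sqrt{\left(4 + 12\right) - 4} = \sqrt{16 - 4} = \sqrt{12} = 2 \sqrt{3} \approx 3.4641$)
$p{\left(W \right)} = \frac{1 + W}{2 W}$ ($p{\left(W \right)} = \frac{W + 1}{W + W} = \frac{1 + W}{2 W}$)
$p{\left(-33 \right)} X = \frac{1 - 33}{2 \left(-33\right)} 2 \sqrt{3} = \frac{1}{2} \left(- \frac{1}{33}\right) \left(-32\right) 2 \sqrt{3} = \frac{16 \cdot 2 \sqrt{3}}{33} = \frac{32 \sqrt{3}}{33}$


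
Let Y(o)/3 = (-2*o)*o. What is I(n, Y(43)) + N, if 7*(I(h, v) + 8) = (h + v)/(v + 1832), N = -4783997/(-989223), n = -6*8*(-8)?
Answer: -13737288002/4581091713 ≈ -2.9987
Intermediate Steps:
Y(o) = -6*o² (Y(o) = 3*((-2*o)*o) = 3*(-2*o²) = -6*o²)
n = 384 (n = -48*(-8) = 384)
N = 4783997/989223 (N = -4783997*(-1/989223) = 4783997/989223 ≈ 4.8361)
I(h, v) = -8 + (h + v)/(7*(1832 + v)) (I(h, v) = -8 + ((h + v)/(v + 1832))/7 = -8 + ((h + v)/(1832 + v))/7 = -8 + (h + v)/(7*(1832 + v)))
I(n, Y(43)) + N = (-102592 + 384 - (-330)*43²)/(7*(1832 - 6*43²)) + 4783997/989223 = (-102592 + 384 - (-330)*1849)/(7*(1832 - 6*1849)) + 4783997/989223 = (-102592 + 384 - 55*(-11094))/(7*(1832 - 11094)) + 4783997/989223 = (⅐)*(-102592 + 384 + 610170)/(-9262) + 4783997/989223 = (⅐)*(-1/9262)*507962 + 4783997/989223 = -36283/4631 + 4783997/989223 = -13737288002/4581091713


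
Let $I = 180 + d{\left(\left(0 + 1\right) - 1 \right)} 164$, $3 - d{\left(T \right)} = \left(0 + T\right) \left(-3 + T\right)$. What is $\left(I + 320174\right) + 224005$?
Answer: $544851$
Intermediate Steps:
$d{\left(T \right)} = 3 - T \left(-3 + T\right)$ ($d{\left(T \right)} = 3 - \left(0 + T\right) \left(-3 + T\right) = 3 - T \left(-3 + T\right)$)
$I = 672$ ($I = 180 + \left(3 - \left(\left(0 + 1\right) - 1\right)^{2} + 3 \left(\left(0 + 1\right) - 1\right)\right) 164 = 180 + \left(3 - \left(1 - 1\right)^{2} + 3 \left(1 - 1\right)\right) 164 = 180 + \left(3 - 0^{2} + 3 \cdot 0\right) 164 = 180 + \left(3 - 0 + 0\right) 164 = 180 + \left(3 + 0 + 0\right) 164 = 180 + 3 \cdot 164 = 180 + 492 = 672$)
$\left(I + 320174\right) + 224005 = \left(672 + 320174\right) + 224005 = 320846 + 224005 = 544851$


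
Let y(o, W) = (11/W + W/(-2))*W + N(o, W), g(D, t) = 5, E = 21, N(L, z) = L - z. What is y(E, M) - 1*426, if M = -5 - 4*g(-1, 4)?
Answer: -1363/2 ≈ -681.50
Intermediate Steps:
M = -25 (M = -5 - 4*5 = -5 - 20 = -25)
y(o, W) = o - W + W*(11/W - W/2) (y(o, W) = (11/W + W/(-2))*W + (o - W) = (11/W + W*(-½))*W + (o - W) = (11/W - W/2)*W + (o - W) = W*(11/W - W/2) + (o - W) = o - W + W*(11/W - W/2))
y(E, M) - 1*426 = (11 + 21 - 1*(-25) - ½*(-25)²) - 1*426 = (11 + 21 + 25 - ½*625) - 426 = (11 + 21 + 25 - 625/2) - 426 = -511/2 - 426 = -1363/2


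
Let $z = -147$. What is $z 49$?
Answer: $-7203$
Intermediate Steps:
$z 49 = \left(-147\right) 49 = -7203$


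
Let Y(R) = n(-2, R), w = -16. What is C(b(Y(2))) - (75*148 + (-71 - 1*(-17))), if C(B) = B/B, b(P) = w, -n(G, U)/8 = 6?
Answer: -11045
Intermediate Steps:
n(G, U) = -48 (n(G, U) = -8*6 = -48)
Y(R) = -48
b(P) = -16
C(B) = 1
C(b(Y(2))) - (75*148 + (-71 - 1*(-17))) = 1 - (75*148 + (-71 - 1*(-17))) = 1 - (11100 + (-71 + 17)) = 1 - (11100 - 54) = 1 - 1*11046 = 1 - 11046 = -11045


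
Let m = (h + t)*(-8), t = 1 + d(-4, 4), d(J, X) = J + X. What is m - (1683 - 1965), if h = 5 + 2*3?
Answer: 186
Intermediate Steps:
h = 11 (h = 5 + 6 = 11)
t = 1 (t = 1 + (-4 + 4) = 1 + 0 = 1)
m = -96 (m = (11 + 1)*(-8) = 12*(-8) = -96)
m - (1683 - 1965) = -96 - (1683 - 1965) = -96 - 1*(-282) = -96 + 282 = 186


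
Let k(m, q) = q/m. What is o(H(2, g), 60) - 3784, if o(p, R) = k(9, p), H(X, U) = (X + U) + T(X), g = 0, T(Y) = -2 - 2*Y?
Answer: -34060/9 ≈ -3784.4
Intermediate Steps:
H(X, U) = -2 + U - X (H(X, U) = (X + U) + (-2 - 2*X) = (U + X) + (-2 - 2*X) = -2 + U - X)
o(p, R) = p/9
o(H(2, g), 60) - 3784 = (-2 + 0 - 1*2)/9 - 3784 = (-2 + 0 - 2)/9 - 3784 = (1/9)*(-4) - 3784 = -4/9 - 3784 = -34060/9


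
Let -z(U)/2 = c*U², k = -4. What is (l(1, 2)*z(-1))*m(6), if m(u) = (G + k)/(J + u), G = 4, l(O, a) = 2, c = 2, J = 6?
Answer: 0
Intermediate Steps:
z(U) = -4*U²
m(u) = 0 (m(u) = (4 - 4)/(6 + u) = 0/(6 + u) = 0)
(l(1, 2)*z(-1))*m(6) = (2*(-4*(-1)²))*0 = (2*(-4*1))*0 = (2*(-4))*0 = -8*0 = 0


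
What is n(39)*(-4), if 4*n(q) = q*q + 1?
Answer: -1522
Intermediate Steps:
n(q) = ¼ + q²/4 (n(q) = (q*q + 1)/4 = (q² + 1)/4 = (1 + q²)/4 = ¼ + q²/4)
n(39)*(-4) = (¼ + (¼)*39²)*(-4) = (¼ + (¼)*1521)*(-4) = (¼ + 1521/4)*(-4) = (761/2)*(-4) = -1522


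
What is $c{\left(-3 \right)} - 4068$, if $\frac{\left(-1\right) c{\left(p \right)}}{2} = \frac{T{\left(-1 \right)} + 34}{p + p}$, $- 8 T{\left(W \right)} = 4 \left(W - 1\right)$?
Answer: $- \frac{12169}{3} \approx -4056.3$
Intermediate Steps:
$T{\left(W \right)} = \frac{1}{2} - \frac{W}{2}$ ($T{\left(W \right)} = - \frac{4 \left(W - 1\right)}{8} = - \frac{4 \left(-1 + W\right)}{8} = - \frac{-4 + 4 W}{8} = \frac{1}{2} - \frac{W}{2}$)
$c{\left(p \right)} = - \frac{35}{p}$ ($c{\left(p \right)} = - 2 \frac{\left(\frac{1}{2} - - \frac{1}{2}\right) + 34}{p + p} = - 2 \frac{\left(\frac{1}{2} + \frac{1}{2}\right) + 34}{2 p} = - 2 \left(1 + 34\right) \frac{1}{2 p} = - 2 \cdot 35 \frac{1}{2 p} = - 2 \frac{35}{2 p} = - \frac{35}{p}$)
$c{\left(-3 \right)} - 4068 = - \frac{35}{-3} - 4068 = \left(-35\right) \left(- \frac{1}{3}\right) - 4068 = \frac{35}{3} - 4068 = - \frac{12169}{3}$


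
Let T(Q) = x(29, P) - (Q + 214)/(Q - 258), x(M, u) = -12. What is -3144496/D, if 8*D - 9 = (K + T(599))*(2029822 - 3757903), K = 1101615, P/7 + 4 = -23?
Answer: 8578185088/649146386987541 ≈ 1.3215e-5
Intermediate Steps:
P = -189 (P = -28 + 7*(-23) = -28 - 161 = -189)
T(Q) = -12 - (214 + Q)/(-258 + Q) (T(Q) = -12 - (Q + 214)/(Q - 258) = -12 - (214 + Q)/(-258 + Q))
D = -649146386987541/2728 (D = 9/8 + ((1101615 + (2882 - 13*599)/(-258 + 599))*(2029822 - 3757903))/8 = 9/8 + ((1101615 + (2882 - 7787)/341)*(-1728081))/8 = 9/8 + ((1101615 + (1/341)*(-4905))*(-1728081))/8 = 9/8 + ((1101615 - 4905/341)*(-1728081))/8 = 9/8 + ((375645810/341)*(-1728081))/8 = 9/8 + (⅛)*(-649146386990610/341) = 9/8 - 324573193495305/1364 = -649146386987541/2728 ≈ -2.3796e+11)
-3144496/D = -3144496/(-649146386987541/2728) = -3144496*(-2728/649146386987541) = 8578185088/649146386987541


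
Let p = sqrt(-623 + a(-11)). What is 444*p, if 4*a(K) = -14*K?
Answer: 222*I*sqrt(2338) ≈ 10734.0*I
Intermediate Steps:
a(K) = -7*K/2 (a(K) = (-14*K)/4 = -7*K/2)
p = I*sqrt(2338)/2 (p = sqrt(-623 - 7/2*(-11)) = sqrt(-623 + 77/2) = sqrt(-1169/2) = I*sqrt(2338)/2 ≈ 24.176*I)
444*p = 444*(I*sqrt(2338)/2) = 222*I*sqrt(2338)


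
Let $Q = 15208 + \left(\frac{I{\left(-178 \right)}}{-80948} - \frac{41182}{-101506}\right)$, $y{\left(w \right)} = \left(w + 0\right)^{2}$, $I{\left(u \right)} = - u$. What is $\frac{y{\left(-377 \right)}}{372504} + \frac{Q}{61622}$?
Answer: $\frac{673371537809738807}{1071647362773839544} \approx 0.62835$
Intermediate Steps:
$y{\left(w \right)} = w^{2}$
$Q = \frac{31240751512893}{2054176922}$ ($Q = 15208 + \left(\frac{\left(-1\right) \left(-178\right)}{-80948} - \frac{41182}{-101506}\right) = 15208 + \left(178 \left(- \frac{1}{80948}\right) - - \frac{20591}{50753}\right) = 15208 + \left(- \frac{89}{40474} + \frac{20591}{50753}\right) = 15208 + \frac{828883117}{2054176922} = \frac{31240751512893}{2054176922} \approx 15208.0$)
$\frac{y{\left(-377 \right)}}{372504} + \frac{Q}{61622} = \frac{\left(-377\right)^{2}}{372504} + \frac{31240751512893}{2054176922 \cdot 61622} = 142129 \cdot \frac{1}{372504} + \frac{31240751512893}{2054176922} \cdot \frac{1}{61622} = \frac{142129}{372504} + \frac{31240751512893}{126582490287484} = \frac{673371537809738807}{1071647362773839544}$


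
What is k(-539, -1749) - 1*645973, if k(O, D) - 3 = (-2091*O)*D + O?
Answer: -1971855210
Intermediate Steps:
k(O, D) = 3 + O - 2091*D*O (k(O, D) = 3 + ((-2091*O)*D + O) = 3 + (-2091*D*O + O) = 3 + (O - 2091*D*O) = 3 + O - 2091*D*O)
k(-539, -1749) - 1*645973 = (3 - 539 - 2091*(-1749)*(-539)) - 1*645973 = (3 - 539 - 1971208701) - 645973 = -1971209237 - 645973 = -1971855210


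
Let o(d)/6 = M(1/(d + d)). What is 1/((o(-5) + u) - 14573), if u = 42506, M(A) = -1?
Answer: 1/27927 ≈ 3.5808e-5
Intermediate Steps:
o(d) = -6 (o(d) = 6*(-1) = -6)
1/((o(-5) + u) - 14573) = 1/((-6 + 42506) - 14573) = 1/(42500 - 14573) = 1/27927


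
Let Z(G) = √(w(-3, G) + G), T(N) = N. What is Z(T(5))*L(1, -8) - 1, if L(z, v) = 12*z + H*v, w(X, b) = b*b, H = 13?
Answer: -1 - 92*√30 ≈ -504.90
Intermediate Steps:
w(X, b) = b²
L(z, v) = 12*z + 13*v
Z(G) = √(G + G²) (Z(G) = √(G² + G) = √(G + G²))
Z(T(5))*L(1, -8) - 1 = √(5*(1 + 5))*(12*1 + 13*(-8)) - 1 = √(5*6)*(12 - 104) - 1 = √30*(-92) - 1 = -92*√30 - 1 = -1 - 92*√30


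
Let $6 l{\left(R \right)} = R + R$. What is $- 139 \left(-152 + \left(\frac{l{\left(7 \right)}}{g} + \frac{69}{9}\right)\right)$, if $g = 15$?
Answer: $\frac{901832}{45} \approx 20041.0$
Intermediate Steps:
$l{\left(R \right)} = \frac{R}{3}$ ($l{\left(R \right)} = \frac{R + R}{6} = \frac{2 R}{6} = \frac{R}{3}$)
$- 139 \left(-152 + \left(\frac{l{\left(7 \right)}}{g} + \frac{69}{9}\right)\right) = - 139 \left(-152 + \left(\frac{\frac{1}{3} \cdot 7}{15} + \frac{69}{9}\right)\right) = - 139 \left(-152 + \left(\frac{7}{3} \cdot \frac{1}{15} + 69 \cdot \frac{1}{9}\right)\right) = - 139 \left(-152 + \left(\frac{7}{45} + \frac{23}{3}\right)\right) = - 139 \left(-152 + \frac{352}{45}\right) = \left(-139\right) \left(- \frac{6488}{45}\right) = \frac{901832}{45}$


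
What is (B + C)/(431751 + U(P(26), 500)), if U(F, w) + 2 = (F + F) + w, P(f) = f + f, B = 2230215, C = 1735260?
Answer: 3965475/432353 ≈ 9.1718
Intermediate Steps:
P(f) = 2*f
U(F, w) = -2 + w + 2*F (U(F, w) = -2 + ((F + F) + w) = -2 + (2*F + w) = -2 + (w + 2*F) = -2 + w + 2*F)
(B + C)/(431751 + U(P(26), 500)) = (2230215 + 1735260)/(431751 + (-2 + 500 + 2*(2*26))) = 3965475/(431751 + (-2 + 500 + 2*52)) = 3965475/(431751 + (-2 + 500 + 104)) = 3965475/(431751 + 602) = 3965475/432353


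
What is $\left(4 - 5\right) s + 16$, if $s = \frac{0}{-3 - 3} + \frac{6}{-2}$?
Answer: $19$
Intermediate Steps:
$s = -3$ ($s = \frac{0}{-6} + 6 \left(- \frac{1}{2}\right) = 0 \left(- \frac{1}{6}\right) - 3 = 0 - 3 = -3$)
$\left(4 - 5\right) s + 16 = \left(4 - 5\right) \left(-3\right) + 16 = \left(-1\right) \left(-3\right) + 16 = 3 + 16 = 19$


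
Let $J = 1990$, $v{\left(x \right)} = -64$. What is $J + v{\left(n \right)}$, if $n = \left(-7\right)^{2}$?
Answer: $1926$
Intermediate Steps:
$n = 49$
$J + v{\left(n \right)} = 1990 - 64 = 1926$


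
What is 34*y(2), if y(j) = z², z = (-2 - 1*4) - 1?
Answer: 1666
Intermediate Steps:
z = -7 (z = (-2 - 4) - 1 = -6 - 1 = -7)
y(j) = 49 (y(j) = (-7)² = 49)
34*y(2) = 34*49 = 1666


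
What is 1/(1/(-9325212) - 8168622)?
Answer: -9325212/76174131897865 ≈ -1.2242e-7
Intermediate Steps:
1/(1/(-9325212) - 8168622) = 1/(-1/9325212 - 8168622) = 1/(-76174131897865/9325212) = -9325212/76174131897865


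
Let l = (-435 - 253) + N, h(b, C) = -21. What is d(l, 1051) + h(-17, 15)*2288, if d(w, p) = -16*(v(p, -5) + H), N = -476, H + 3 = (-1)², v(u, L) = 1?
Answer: -48032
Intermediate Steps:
H = -2 (H = -3 + (-1)² = -3 + 1 = -2)
l = -1164 (l = (-435 - 253) - 476 = -688 - 476 = -1164)
d(w, p) = 16 (d(w, p) = -16*(1 - 2) = -16*(-1) = 16)
d(l, 1051) + h(-17, 15)*2288 = 16 - 21*2288 = 16 - 48048 = -48032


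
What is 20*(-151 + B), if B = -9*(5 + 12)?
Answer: -6080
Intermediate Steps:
B = -153 (B = -9*17 = -153)
20*(-151 + B) = 20*(-151 - 153) = 20*(-304) = -6080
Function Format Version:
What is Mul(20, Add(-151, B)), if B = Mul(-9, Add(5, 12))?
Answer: -6080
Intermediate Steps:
B = -153 (B = Mul(-9, 17) = -153)
Mul(20, Add(-151, B)) = Mul(20, Add(-151, -153)) = Mul(20, -304) = -6080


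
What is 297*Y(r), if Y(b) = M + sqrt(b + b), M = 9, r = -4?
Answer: 2673 + 594*I*sqrt(2) ≈ 2673.0 + 840.04*I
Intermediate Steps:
Y(b) = 9 + sqrt(2)*sqrt(b) (Y(b) = 9 + sqrt(b + b) = 9 + sqrt(2*b) = 9 + sqrt(2)*sqrt(b))
297*Y(r) = 297*(9 + sqrt(2)*sqrt(-4)) = 297*(9 + sqrt(2)*(2*I)) = 297*(9 + 2*I*sqrt(2)) = 2673 + 594*I*sqrt(2)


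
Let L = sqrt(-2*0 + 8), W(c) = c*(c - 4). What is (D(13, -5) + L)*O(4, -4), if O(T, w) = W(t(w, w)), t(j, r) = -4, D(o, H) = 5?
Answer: 160 + 64*sqrt(2) ≈ 250.51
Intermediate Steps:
W(c) = c*(-4 + c)
O(T, w) = 32 (O(T, w) = -4*(-4 - 4) = -4*(-8) = 32)
L = 2*sqrt(2) (L = sqrt(0 + 8) = sqrt(8) = 2*sqrt(2) ≈ 2.8284)
(D(13, -5) + L)*O(4, -4) = (5 + 2*sqrt(2))*32 = 160 + 64*sqrt(2)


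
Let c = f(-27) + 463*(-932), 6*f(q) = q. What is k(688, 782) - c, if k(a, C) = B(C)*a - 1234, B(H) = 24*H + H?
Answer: 27761373/2 ≈ 1.3881e+7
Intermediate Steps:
f(q) = q/6
c = -863041/2 (c = (1/6)*(-27) + 463*(-932) = -9/2 - 431516 = -863041/2 ≈ -4.3152e+5)
B(H) = 25*H
k(a, C) = -1234 + 25*C*a (k(a, C) = (25*C)*a - 1234 = 25*C*a - 1234 = -1234 + 25*C*a)
k(688, 782) - c = (-1234 + 25*782*688) - 1*(-863041/2) = (-1234 + 13450400) + 863041/2 = 13449166 + 863041/2 = 27761373/2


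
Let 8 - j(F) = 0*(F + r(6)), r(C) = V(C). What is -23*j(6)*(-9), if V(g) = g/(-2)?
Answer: 1656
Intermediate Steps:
V(g) = -g/2 (V(g) = g*(-½) = -g/2)
r(C) = -C/2
j(F) = 8 (j(F) = 8 - 0*(F - ½*6) = 8 - 0*(F - 3) = 8 - 0*(-3 + F) = 8 - 1*0 = 8 + 0 = 8)
-23*j(6)*(-9) = -23*8*(-9) = -184*(-9) = 1656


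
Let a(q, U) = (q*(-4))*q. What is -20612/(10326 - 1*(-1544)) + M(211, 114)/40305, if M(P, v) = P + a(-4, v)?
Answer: -27634059/15947345 ≈ -1.7328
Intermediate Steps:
a(q, U) = -4*q**2 (a(q, U) = (-4*q)*q = -4*q**2)
M(P, v) = -64 + P (M(P, v) = P - 4*(-4)**2 = P - 4*16 = P - 64 = -64 + P)
-20612/(10326 - 1*(-1544)) + M(211, 114)/40305 = -20612/(10326 - 1*(-1544)) + (-64 + 211)/40305 = -20612/(10326 + 1544) + 147*(1/40305) = -20612/11870 + 49/13435 = -20612*1/11870 + 49/13435 = -10306/5935 + 49/13435 = -27634059/15947345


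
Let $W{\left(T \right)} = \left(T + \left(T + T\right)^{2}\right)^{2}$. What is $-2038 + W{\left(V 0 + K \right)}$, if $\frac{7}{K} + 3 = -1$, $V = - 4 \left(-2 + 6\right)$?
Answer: $- \frac{7711}{4} \approx -1927.8$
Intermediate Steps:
$V = -16$ ($V = \left(-4\right) 4 = -16$)
$K = - \frac{7}{4}$ ($K = \frac{7}{-3 - 1} = \frac{7}{-4} = 7 \left(- \frac{1}{4}\right) = - \frac{7}{4} \approx -1.75$)
$W{\left(T \right)} = \left(T + 4 T^{2}\right)^{2}$ ($W{\left(T \right)} = \left(T + \left(2 T\right)^{2}\right)^{2} = \left(T + 4 T^{2}\right)^{2}$)
$-2038 + W{\left(V 0 + K \right)} = -2038 + \left(\left(-16\right) 0 - \frac{7}{4}\right)^{2} \left(1 + 4 \left(\left(-16\right) 0 - \frac{7}{4}\right)\right)^{2} = -2038 + \left(0 - \frac{7}{4}\right)^{2} \left(1 + 4 \left(0 - \frac{7}{4}\right)\right)^{2} = -2038 + \left(- \frac{7}{4}\right)^{2} \left(1 + 4 \left(- \frac{7}{4}\right)\right)^{2} = -2038 + \frac{49 \left(1 - 7\right)^{2}}{16} = -2038 + \frac{49 \left(-6\right)^{2}}{16} = -2038 + \frac{49}{16} \cdot 36 = -2038 + \frac{441}{4} = - \frac{7711}{4}$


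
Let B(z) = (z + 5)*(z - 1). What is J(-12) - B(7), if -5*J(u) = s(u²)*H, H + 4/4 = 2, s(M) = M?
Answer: -504/5 ≈ -100.80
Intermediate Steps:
H = 1 (H = -1 + 2 = 1)
B(z) = (-1 + z)*(5 + z) (B(z) = (5 + z)*(-1 + z) = (-1 + z)*(5 + z))
J(u) = -u²/5
J(-12) - B(7) = -⅕*(-12)² - (-5 + 7² + 4*7) = -⅕*144 - (-5 + 49 + 28) = -144/5 - 1*72 = -144/5 - 72 = -504/5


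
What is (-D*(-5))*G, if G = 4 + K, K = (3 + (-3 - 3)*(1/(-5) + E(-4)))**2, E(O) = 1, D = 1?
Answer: 181/5 ≈ 36.200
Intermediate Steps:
K = 81/25 (K = (3 + (-3 - 3)*(1/(-5) + 1))**2 = (3 - 6*(-1/5 + 1))**2 = (3 - 6*4/5)**2 = (3 - 24/5)**2 = (-9/5)**2 = 81/25 ≈ 3.2400)
G = 181/25 (G = 4 + 81/25 = 181/25 ≈ 7.2400)
(-D*(-5))*G = (-1*1*(-5))*(181/25) = -1*(-5)*(181/25) = 5*(181/25) = 181/5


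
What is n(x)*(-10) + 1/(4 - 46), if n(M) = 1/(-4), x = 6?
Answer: 52/21 ≈ 2.4762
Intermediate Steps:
n(M) = -¼
n(x)*(-10) + 1/(4 - 46) = -¼*(-10) + 1/(4 - 46) = 5/2 + 1/(-42) = 5/2 - 1/42 = 52/21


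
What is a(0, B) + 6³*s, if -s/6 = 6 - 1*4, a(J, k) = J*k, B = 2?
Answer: -2592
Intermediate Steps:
s = -12 (s = -6*(6 - 1*4) = -6*(6 - 4) = -6*2 = -12)
a(0, B) + 6³*s = 0*2 + 6³*(-12) = 0 + 216*(-12) = 0 - 2592 = -2592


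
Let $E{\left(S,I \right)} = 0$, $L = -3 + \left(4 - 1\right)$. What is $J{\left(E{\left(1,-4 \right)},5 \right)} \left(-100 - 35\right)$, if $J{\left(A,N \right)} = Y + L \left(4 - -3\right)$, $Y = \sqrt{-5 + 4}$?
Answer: $- 135 i \approx - 135.0 i$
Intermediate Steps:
$L = 0$ ($L = -3 + 3 = 0$)
$Y = i$ ($Y = \sqrt{-1} = i \approx 1.0 i$)
$J{\left(A,N \right)} = i$ ($J{\left(A,N \right)} = i + 0 \left(4 - -3\right) = i + 0 \left(4 + 3\right) = i + 0 \cdot 7 = i + 0 = i$)
$J{\left(E{\left(1,-4 \right)},5 \right)} \left(-100 - 35\right) = i \left(-100 - 35\right) = i \left(-135\right) = - 135 i$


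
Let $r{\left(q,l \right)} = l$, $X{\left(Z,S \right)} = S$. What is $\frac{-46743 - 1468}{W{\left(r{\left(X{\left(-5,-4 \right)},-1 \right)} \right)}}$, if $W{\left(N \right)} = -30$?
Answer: $\frac{48211}{30} \approx 1607.0$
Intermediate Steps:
$\frac{-46743 - 1468}{W{\left(r{\left(X{\left(-5,-4 \right)},-1 \right)} \right)}} = \frac{-46743 - 1468}{-30} = \left(-46743 - 1468\right) \left(- \frac{1}{30}\right) = \left(-48211\right) \left(- \frac{1}{30}\right) = \frac{48211}{30}$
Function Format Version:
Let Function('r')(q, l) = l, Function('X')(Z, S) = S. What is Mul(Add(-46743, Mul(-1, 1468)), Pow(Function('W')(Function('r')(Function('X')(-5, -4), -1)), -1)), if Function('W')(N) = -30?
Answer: Rational(48211, 30) ≈ 1607.0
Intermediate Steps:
Mul(Add(-46743, Mul(-1, 1468)), Pow(Function('W')(Function('r')(Function('X')(-5, -4), -1)), -1)) = Mul(Add(-46743, Mul(-1, 1468)), Pow(-30, -1)) = Mul(Add(-46743, -1468), Rational(-1, 30)) = Mul(-48211, Rational(-1, 30)) = Rational(48211, 30)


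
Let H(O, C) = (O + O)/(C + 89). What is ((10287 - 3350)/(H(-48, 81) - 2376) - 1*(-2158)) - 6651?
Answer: -908211589/202008 ≈ -4495.9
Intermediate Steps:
H(O, C) = 2*O/(89 + C) (H(O, C) = (2*O)/(89 + C) = 2*O/(89 + C))
((10287 - 3350)/(H(-48, 81) - 2376) - 1*(-2158)) - 6651 = ((10287 - 3350)/(2*(-48)/(89 + 81) - 2376) - 1*(-2158)) - 6651 = (6937/(2*(-48)/170 - 2376) + 2158) - 6651 = (6937/(2*(-48)*(1/170) - 2376) + 2158) - 6651 = (6937/(-48/85 - 2376) + 2158) - 6651 = (6937/(-202008/85) + 2158) - 6651 = (6937*(-85/202008) + 2158) - 6651 = (-589645/202008 + 2158) - 6651 = 435343619/202008 - 6651 = -908211589/202008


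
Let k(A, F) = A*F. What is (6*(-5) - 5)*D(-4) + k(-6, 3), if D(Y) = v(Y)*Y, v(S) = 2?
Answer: 262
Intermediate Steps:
D(Y) = 2*Y
(6*(-5) - 5)*D(-4) + k(-6, 3) = (6*(-5) - 5)*(2*(-4)) - 6*3 = (-30 - 5)*(-8) - 18 = -35*(-8) - 18 = 280 - 18 = 262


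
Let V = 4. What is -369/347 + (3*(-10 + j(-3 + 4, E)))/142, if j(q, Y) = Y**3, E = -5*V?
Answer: -4195404/24637 ≈ -170.29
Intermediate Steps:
E = -20 (E = -5*4 = -20)
-369/347 + (3*(-10 + j(-3 + 4, E)))/142 = -369/347 + (3*(-10 + (-20)**3))/142 = -369*1/347 + (3*(-10 - 8000))*(1/142) = -369/347 + (3*(-8010))*(1/142) = -369/347 - 24030*1/142 = -369/347 - 12015/71 = -4195404/24637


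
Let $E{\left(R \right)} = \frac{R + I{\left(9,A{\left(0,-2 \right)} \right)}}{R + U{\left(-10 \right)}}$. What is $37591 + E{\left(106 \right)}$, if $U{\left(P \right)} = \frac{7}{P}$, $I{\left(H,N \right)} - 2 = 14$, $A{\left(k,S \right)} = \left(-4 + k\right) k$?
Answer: $\frac{39584543}{1053} \approx 37592.0$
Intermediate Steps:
$A{\left(k,S \right)} = k \left(-4 + k\right)$
$I{\left(H,N \right)} = 16$ ($I{\left(H,N \right)} = 2 + 14 = 16$)
$E{\left(R \right)} = \frac{16 + R}{- \frac{7}{10} + R}$ ($E{\left(R \right)} = \frac{R + 16}{R + \frac{7}{-10}} = \frac{16 + R}{R + 7 \left(- \frac{1}{10}\right)} = \frac{16 + R}{R - \frac{7}{10}} = \frac{16 + R}{- \frac{7}{10} + R}$)
$37591 + E{\left(106 \right)} = 37591 + \frac{10 \left(16 + 106\right)}{-7 + 10 \cdot 106} = 37591 + 10 \frac{1}{-7 + 1060} \cdot 122 = 37591 + 10 \cdot \frac{1}{1053} \cdot 122 = 37591 + \frac{1220}{1053} = \frac{39584543}{1053}$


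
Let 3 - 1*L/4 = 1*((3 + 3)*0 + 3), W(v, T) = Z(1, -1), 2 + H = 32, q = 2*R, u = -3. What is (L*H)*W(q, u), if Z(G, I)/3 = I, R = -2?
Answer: 0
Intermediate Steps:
Z(G, I) = 3*I
q = -4 (q = 2*(-2) = -4)
H = 30 (H = -2 + 32 = 30)
W(v, T) = -3 (W(v, T) = 3*(-1) = -3)
L = 0 (L = 12 - 4*((3 + 3)*0 + 3) = 12 - 4*(6*0 + 3) = 12 - 4*(0 + 3) = 12 - 4*3 = 12 - 12 = 0)
(L*H)*W(q, u) = (0*30)*(-3) = 0*(-3) = 0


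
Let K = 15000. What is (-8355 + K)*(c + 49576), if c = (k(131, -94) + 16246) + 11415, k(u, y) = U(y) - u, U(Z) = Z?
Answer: 511744740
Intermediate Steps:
k(u, y) = y - u
c = 27436 (c = ((-94 - 1*131) + 16246) + 11415 = ((-94 - 131) + 16246) + 11415 = (-225 + 16246) + 11415 = 16021 + 11415 = 27436)
(-8355 + K)*(c + 49576) = (-8355 + 15000)*(27436 + 49576) = 6645*77012 = 511744740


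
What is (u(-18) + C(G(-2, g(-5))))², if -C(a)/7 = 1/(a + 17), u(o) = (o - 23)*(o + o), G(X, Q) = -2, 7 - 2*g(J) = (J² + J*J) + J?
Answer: 489869689/225 ≈ 2.1772e+6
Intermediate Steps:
g(J) = 7/2 - J² - J/2 (g(J) = 7/2 - ((J² + J*J) + J)/2 = 7/2 - ((J² + J²) + J)/2 = 7/2 - (2*J² + J)/2 = 7/2 - (J + 2*J²)/2 = 7/2 + (-J² - J/2) = 7/2 - J² - J/2)
u(o) = 2*o*(-23 + o) (u(o) = (-23 + o)*(2*o) = 2*o*(-23 + o))
C(a) = -7/(17 + a) (C(a) = -7/(a + 17) = -7/(17 + a))
(u(-18) + C(G(-2, g(-5))))² = (2*(-18)*(-23 - 18) - 7/(17 - 2))² = (2*(-18)*(-41) - 7/15)² = (1476 - 7*1/15)² = (1476 - 7/15)² = (22133/15)² = 489869689/225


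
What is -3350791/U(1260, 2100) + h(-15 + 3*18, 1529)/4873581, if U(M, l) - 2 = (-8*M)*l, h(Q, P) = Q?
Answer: 5443725634831/34387984286946 ≈ 0.15830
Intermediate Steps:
U(M, l) = 2 - 8*M*l (U(M, l) = 2 + (-8*M)*l = 2 - 8*M*l)
-3350791/U(1260, 2100) + h(-15 + 3*18, 1529)/4873581 = -3350791/(2 - 8*1260*2100) + (-15 + 3*18)/4873581 = -3350791/(2 - 21168000) + (-15 + 54)*(1/4873581) = -3350791/(-21167998) + 39*(1/4873581) = -3350791*(-1/21167998) + 13/1624527 = 3350791/21167998 + 13/1624527 = 5443725634831/34387984286946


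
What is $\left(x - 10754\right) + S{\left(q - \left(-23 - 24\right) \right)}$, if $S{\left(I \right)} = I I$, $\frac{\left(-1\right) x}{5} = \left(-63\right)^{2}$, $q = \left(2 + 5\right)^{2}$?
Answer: $-21383$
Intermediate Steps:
$q = 49$ ($q = 7^{2} = 49$)
$x = -19845$ ($x = - 5 \left(-63\right)^{2} = \left(-5\right) 3969 = -19845$)
$S{\left(I \right)} = I^{2}$
$\left(x - 10754\right) + S{\left(q - \left(-23 - 24\right) \right)} = \left(-19845 - 10754\right) + \left(49 - \left(-23 - 24\right)\right)^{2} = -30599 + \left(49 - -47\right)^{2} = -30599 + \left(49 + 47\right)^{2} = -30599 + 96^{2} = -30599 + 9216 = -21383$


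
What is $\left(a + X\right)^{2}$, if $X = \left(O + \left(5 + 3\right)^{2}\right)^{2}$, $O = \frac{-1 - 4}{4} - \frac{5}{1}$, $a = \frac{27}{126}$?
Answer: $\frac{139540349601}{12544} \approx 1.1124 \cdot 10^{7}$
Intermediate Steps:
$a = \frac{3}{14}$ ($a = 27 \cdot \frac{1}{126} = \frac{3}{14} \approx 0.21429$)
$O = - \frac{25}{4}$ ($O = \left(-1 - 4\right) \frac{1}{4} - 5 = \left(-5\right) \frac{1}{4} - 5 = - \frac{5}{4} - 5 = - \frac{25}{4} \approx -6.25$)
$X = \frac{53361}{16}$ ($X = \left(- \frac{25}{4} + \left(5 + 3\right)^{2}\right)^{2} = \left(- \frac{25}{4} + 8^{2}\right)^{2} = \left(- \frac{25}{4} + 64\right)^{2} = \left(\frac{231}{4}\right)^{2} = \frac{53361}{16} \approx 3335.1$)
$\left(a + X\right)^{2} = \left(\frac{3}{14} + \frac{53361}{16}\right)^{2} = \left(\frac{373551}{112}\right)^{2} = \frac{139540349601}{12544}$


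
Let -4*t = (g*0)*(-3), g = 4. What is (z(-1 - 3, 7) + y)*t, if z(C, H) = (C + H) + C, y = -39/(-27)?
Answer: 0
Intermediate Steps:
y = 13/9 (y = -39*(-1/27) = 13/9 ≈ 1.4444)
z(C, H) = H + 2*C
t = 0 (t = -4*0*(-3)/4 = -0*(-3) = -1/4*0 = 0)
(z(-1 - 3, 7) + y)*t = ((7 + 2*(-1 - 3)) + 13/9)*0 = ((7 + 2*(-4)) + 13/9)*0 = ((7 - 8) + 13/9)*0 = (-1 + 13/9)*0 = (4/9)*0 = 0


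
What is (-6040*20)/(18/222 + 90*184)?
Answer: -4469600/612723 ≈ -7.2946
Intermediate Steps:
(-6040*20)/(18/222 + 90*184) = -120800/(18*(1/222) + 16560) = -120800/(3/37 + 16560) = -120800/612723/37 = -120800*37/612723 = -4469600/612723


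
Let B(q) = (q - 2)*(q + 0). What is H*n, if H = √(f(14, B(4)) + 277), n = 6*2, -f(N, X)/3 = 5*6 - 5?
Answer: 12*√202 ≈ 170.55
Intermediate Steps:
B(q) = q*(-2 + q) (B(q) = (-2 + q)*q = q*(-2 + q))
f(N, X) = -75 (f(N, X) = -3*(5*6 - 5) = -3*(30 - 5) = -3*25 = -75)
n = 12
H = √202 (H = √(-75 + 277) = √202 ≈ 14.213)
H*n = √202*12 = 12*√202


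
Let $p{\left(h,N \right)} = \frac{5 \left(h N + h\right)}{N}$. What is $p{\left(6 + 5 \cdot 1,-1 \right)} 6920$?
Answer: $0$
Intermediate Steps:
$p{\left(h,N \right)} = \frac{5 h + 5 N h}{N}$ ($p{\left(h,N \right)} = \frac{5 \left(N h + h\right)}{N} = \frac{5 \left(h + N h\right)}{N} = \frac{5 h + 5 N h}{N}$)
$p{\left(6 + 5 \cdot 1,-1 \right)} 6920 = \frac{5 \left(6 + 5 \cdot 1\right) \left(1 - 1\right)}{-1} \cdot 6920 = 5 \left(6 + 5\right) \left(-1\right) 0 \cdot 6920 = 5 \cdot 11 \left(-1\right) 0 \cdot 6920 = 0 \cdot 6920 = 0$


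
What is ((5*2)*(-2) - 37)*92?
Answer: -5244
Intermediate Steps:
((5*2)*(-2) - 37)*92 = (10*(-2) - 37)*92 = (-20 - 37)*92 = -57*92 = -5244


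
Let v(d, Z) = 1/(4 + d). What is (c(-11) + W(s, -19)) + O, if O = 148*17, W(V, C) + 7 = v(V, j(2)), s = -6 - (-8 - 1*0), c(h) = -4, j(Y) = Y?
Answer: 15031/6 ≈ 2505.2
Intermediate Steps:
s = 2 (s = -6 - (-8 + 0) = -6 - 1*(-8) = -6 + 8 = 2)
W(V, C) = -7 + 1/(4 + V)
O = 2516
(c(-11) + W(s, -19)) + O = (-4 + (-27 - 7*2)/(4 + 2)) + 2516 = (-4 + (-27 - 14)/6) + 2516 = (-4 + (1/6)*(-41)) + 2516 = (-4 - 41/6) + 2516 = -65/6 + 2516 = 15031/6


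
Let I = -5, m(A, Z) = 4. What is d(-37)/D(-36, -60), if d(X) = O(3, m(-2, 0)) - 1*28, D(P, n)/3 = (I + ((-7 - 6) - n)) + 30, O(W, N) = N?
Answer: -⅑ ≈ -0.11111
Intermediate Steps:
D(P, n) = 36 - 3*n (D(P, n) = 3*((-5 + ((-7 - 6) - n)) + 30) = 3*((-5 + (-13 - n)) + 30) = 3*((-18 - n) + 30) = 3*(12 - n) = 36 - 3*n)
d(X) = -24 (d(X) = 4 - 1*28 = 4 - 28 = -24)
d(-37)/D(-36, -60) = -24/(36 - 3*(-60)) = -24/(36 + 180) = -24/216 = -24*1/216 = -⅑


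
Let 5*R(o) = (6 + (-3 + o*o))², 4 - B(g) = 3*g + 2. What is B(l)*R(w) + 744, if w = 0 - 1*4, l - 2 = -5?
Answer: 7691/5 ≈ 1538.2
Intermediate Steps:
l = -3 (l = 2 - 5 = -3)
B(g) = 2 - 3*g (B(g) = 4 - (3*g + 2) = 4 - (2 + 3*g) = 4 + (-2 - 3*g) = 2 - 3*g)
w = -4 (w = 0 - 4 = -4)
R(o) = (3 + o²)²/5 (R(o) = (6 + (-3 + o*o))²/5 = (6 + (-3 + o²))²/5 = (3 + o²)²/5)
B(l)*R(w) + 744 = (2 - 3*(-3))*((3 + (-4)²)²/5) + 744 = (2 + 9)*((3 + 16)²/5) + 744 = 11*((⅕)*19²) + 744 = 11*((⅕)*361) + 744 = 11*(361/5) + 744 = 3971/5 + 744 = 7691/5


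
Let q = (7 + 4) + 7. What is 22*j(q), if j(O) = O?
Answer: 396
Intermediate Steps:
q = 18 (q = 11 + 7 = 18)
22*j(q) = 22*18 = 396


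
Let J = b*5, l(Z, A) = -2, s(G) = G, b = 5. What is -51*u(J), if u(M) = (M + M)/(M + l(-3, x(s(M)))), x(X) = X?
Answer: -2550/23 ≈ -110.87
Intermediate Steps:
J = 25 (J = 5*5 = 25)
u(M) = 2*M/(-2 + M) (u(M) = (M + M)/(M - 2) = (2*M)/(-2 + M) = 2*M/(-2 + M))
-51*u(J) = -102*25/(-2 + 25) = -102*25/23 = -51*50/23 = -2550/23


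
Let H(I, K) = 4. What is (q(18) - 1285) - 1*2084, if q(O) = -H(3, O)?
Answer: -3373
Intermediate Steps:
q(O) = -4 (q(O) = -1*4 = -4)
(q(18) - 1285) - 1*2084 = (-4 - 1285) - 1*2084 = -1289 - 2084 = -3373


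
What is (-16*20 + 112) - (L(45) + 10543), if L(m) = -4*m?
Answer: -10571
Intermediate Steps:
(-16*20 + 112) - (L(45) + 10543) = (-16*20 + 112) - (-4*45 + 10543) = (-320 + 112) - (-180 + 10543) = -208 - 1*10363 = -208 - 10363 = -10571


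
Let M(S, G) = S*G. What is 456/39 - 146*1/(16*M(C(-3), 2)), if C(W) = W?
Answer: 8245/624 ≈ 13.213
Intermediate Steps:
M(S, G) = G*S
456/39 - 146*1/(16*M(C(-3), 2)) = 456/39 - 146/((2*8)*(2*(-3))) = 456*(1/39) - 146/(16*(-6)) = 152/13 - 146/(-96) = 152/13 - 146*(-1/96) = 152/13 + 73/48 = 8245/624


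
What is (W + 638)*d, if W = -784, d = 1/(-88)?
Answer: 73/44 ≈ 1.6591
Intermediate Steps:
d = -1/88 ≈ -0.011364
(W + 638)*d = (-784 + 638)*(-1/88) = -146*(-1/88) = 73/44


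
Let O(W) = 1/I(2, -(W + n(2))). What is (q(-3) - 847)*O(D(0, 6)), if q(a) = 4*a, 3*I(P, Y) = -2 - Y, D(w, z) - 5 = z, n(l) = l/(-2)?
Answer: -2577/8 ≈ -322.13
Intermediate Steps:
n(l) = -l/2 (n(l) = l*(-½) = -l/2)
D(w, z) = 5 + z
I(P, Y) = -⅔ - Y/3 (I(P, Y) = (-2 - Y)/3 = -⅔ - Y/3)
O(W) = 1/(-1 + W/3) (O(W) = 1/(-⅔ - (-1)*(W - ½*2)/3) = 1/(-⅔ - (-1)*(W - 1)/3) = 1/(-⅔ - (-1)*(-1 + W)/3) = 1/(-⅔ - (1 - W)/3) = 1/(-⅔ + (-⅓ + W/3)) = 1/(-1 + W/3))
(q(-3) - 847)*O(D(0, 6)) = (4*(-3) - 847)*(3/(-3 + (5 + 6))) = (-12 - 847)*(3/(-3 + 11)) = -2577/8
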